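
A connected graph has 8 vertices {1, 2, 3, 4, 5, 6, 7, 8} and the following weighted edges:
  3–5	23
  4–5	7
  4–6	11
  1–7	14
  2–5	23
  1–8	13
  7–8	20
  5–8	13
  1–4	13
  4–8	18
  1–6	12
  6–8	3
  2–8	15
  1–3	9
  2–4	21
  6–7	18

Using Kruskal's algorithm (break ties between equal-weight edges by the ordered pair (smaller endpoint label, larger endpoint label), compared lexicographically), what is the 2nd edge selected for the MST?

Kruskal's algorithm — process edges by increasing weight (ties by edge label):
6–8 (3): add — endpoints in different components.
4–5 (7): add — endpoints in different components.
1–3 (9): add — endpoints in different components.
4–6 (11): add — endpoints in different components.
1–6 (12): add — endpoints in different components.
1–4 (13): skip — 1 and 4 already connected.
1–8 (13): skip — 1 and 8 already connected.
5–8 (13): skip — 5 and 8 already connected.
1–7 (14): add — endpoints in different components.
2–8 (15): add — endpoints in different components.
The 2nd edge added is 4–5.

4-5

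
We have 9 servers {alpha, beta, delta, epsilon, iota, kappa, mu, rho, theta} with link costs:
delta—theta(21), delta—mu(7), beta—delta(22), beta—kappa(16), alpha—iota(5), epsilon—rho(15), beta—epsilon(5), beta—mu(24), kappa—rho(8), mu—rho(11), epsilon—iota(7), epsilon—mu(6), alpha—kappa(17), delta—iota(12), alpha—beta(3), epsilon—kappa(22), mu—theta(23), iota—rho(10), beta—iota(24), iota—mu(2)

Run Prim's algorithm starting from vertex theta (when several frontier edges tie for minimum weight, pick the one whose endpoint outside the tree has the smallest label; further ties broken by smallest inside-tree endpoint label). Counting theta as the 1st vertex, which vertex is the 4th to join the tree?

Prim's algorithm from theta:
Step 1: cheapest edge leaving the tree is delta—theta (21); add delta.
Step 2: cheapest edge leaving the tree is delta—mu (7); add mu.
Step 3: cheapest edge leaving the tree is iota—mu (2); add iota.
Step 4: cheapest edge leaving the tree is alpha—iota (5); add alpha.
Step 5: cheapest edge leaving the tree is alpha—beta (3); add beta.
Step 6: cheapest edge leaving the tree is beta—epsilon (5); add epsilon.
Step 7: cheapest edge leaving the tree is iota—rho (10); add rho.
Step 8: cheapest edge leaving the tree is kappa—rho (8); add kappa.
Vertex order: theta, delta, mu, iota, alpha, beta, epsilon, rho, kappa. The 4th vertex is iota.

iota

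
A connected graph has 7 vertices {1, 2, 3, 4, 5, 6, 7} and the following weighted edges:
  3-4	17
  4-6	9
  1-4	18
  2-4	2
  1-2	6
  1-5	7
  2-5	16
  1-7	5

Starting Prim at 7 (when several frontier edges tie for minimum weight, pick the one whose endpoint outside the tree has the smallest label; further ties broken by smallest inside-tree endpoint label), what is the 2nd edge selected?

1-2

Grow the tree from 7 using Prim:
Step 1: cheapest edge leaving the tree is 1-7 (5); add 1.
Step 2: cheapest edge leaving the tree is 1-2 (6); add 2.
Step 3: cheapest edge leaving the tree is 2-4 (2); add 4.
Step 4: cheapest edge leaving the tree is 1-5 (7); add 5.
Step 5: cheapest edge leaving the tree is 4-6 (9); add 6.
Step 6: cheapest edge leaving the tree is 3-4 (17); add 3.
The 2nd edge added is 1-2.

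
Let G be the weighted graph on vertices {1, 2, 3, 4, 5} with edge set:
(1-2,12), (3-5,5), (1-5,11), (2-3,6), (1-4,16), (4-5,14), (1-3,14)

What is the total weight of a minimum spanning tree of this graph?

Grow the tree from 5 using Prim:
Step 1: cheapest edge leaving the tree is 3-5 (5); add 3.
Step 2: cheapest edge leaving the tree is 2-3 (6); add 2.
Step 3: cheapest edge leaving the tree is 1-5 (11); add 1.
Step 4: cheapest edge leaving the tree is 4-5 (14); add 4.
MST edges: 3-5, 2-3, 1-5, 4-5; total weight 5+6+11+14 = 36.

36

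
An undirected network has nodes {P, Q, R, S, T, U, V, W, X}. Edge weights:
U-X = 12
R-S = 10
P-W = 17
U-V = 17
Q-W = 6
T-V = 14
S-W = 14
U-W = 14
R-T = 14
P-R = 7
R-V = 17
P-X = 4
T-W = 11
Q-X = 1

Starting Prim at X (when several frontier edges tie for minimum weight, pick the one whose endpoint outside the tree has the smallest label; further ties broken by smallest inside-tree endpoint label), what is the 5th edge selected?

Prim's algorithm from X:
Step 1: cheapest edge leaving the tree is Q-X (1); add Q.
Step 2: cheapest edge leaving the tree is P-X (4); add P.
Step 3: cheapest edge leaving the tree is Q-W (6); add W.
Step 4: cheapest edge leaving the tree is P-R (7); add R.
Step 5: cheapest edge leaving the tree is R-S (10); add S.
Step 6: cheapest edge leaving the tree is T-W (11); add T.
Step 7: cheapest edge leaving the tree is U-X (12); add U.
Step 8: cheapest edge leaving the tree is T-V (14); add V.
The 5th edge added is R-S.

R-S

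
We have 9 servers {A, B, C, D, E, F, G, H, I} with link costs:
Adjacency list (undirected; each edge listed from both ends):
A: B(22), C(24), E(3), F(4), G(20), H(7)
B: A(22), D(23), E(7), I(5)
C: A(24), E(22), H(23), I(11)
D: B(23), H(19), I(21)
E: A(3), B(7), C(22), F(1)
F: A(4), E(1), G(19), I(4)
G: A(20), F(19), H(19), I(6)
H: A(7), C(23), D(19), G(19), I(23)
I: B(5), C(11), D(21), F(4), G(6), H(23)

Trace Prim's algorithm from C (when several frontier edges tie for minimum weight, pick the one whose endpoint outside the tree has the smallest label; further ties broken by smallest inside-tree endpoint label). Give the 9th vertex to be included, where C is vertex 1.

Prim's algorithm from C:
Step 1: cheapest edge leaving the tree is C—I (11); add I.
Step 2: cheapest edge leaving the tree is F—I (4); add F.
Step 3: cheapest edge leaving the tree is E—F (1); add E.
Step 4: cheapest edge leaving the tree is A—E (3); add A.
Step 5: cheapest edge leaving the tree is B—I (5); add B.
Step 6: cheapest edge leaving the tree is G—I (6); add G.
Step 7: cheapest edge leaving the tree is A—H (7); add H.
Step 8: cheapest edge leaving the tree is D—H (19); add D.
Vertex order: C, I, F, E, A, B, G, H, D. The 9th vertex is D.

D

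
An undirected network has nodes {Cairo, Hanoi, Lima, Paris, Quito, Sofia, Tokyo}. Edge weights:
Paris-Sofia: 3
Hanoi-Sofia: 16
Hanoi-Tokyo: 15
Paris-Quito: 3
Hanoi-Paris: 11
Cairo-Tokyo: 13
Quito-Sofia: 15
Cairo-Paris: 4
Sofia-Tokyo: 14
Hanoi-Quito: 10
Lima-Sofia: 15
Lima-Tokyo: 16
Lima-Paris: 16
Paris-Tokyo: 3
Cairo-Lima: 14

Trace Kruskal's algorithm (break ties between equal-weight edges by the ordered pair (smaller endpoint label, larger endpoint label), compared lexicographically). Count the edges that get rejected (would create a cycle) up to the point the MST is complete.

2

Kruskal: consider edges lightest-first.
Paris-Quito (3): add — endpoints in different components.
Paris-Sofia (3): add — endpoints in different components.
Paris-Tokyo (3): add — endpoints in different components.
Cairo-Paris (4): add — endpoints in different components.
Hanoi-Quito (10): add — endpoints in different components.
Hanoi-Paris (11): skip — Hanoi and Paris already connected.
Cairo-Tokyo (13): skip — Cairo and Tokyo already connected.
Cairo-Lima (14): add — endpoints in different components.
Edges rejected before the tree was complete: 2.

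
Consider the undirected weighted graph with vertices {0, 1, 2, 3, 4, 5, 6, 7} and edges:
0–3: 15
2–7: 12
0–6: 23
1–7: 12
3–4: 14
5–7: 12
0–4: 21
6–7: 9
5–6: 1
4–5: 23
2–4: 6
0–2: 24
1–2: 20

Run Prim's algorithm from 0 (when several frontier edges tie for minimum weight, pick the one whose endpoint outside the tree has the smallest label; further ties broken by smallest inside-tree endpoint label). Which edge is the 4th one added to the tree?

Prim, starting at 0.
Step 1: frontier [0–3 15, 0–4 21, 0–6 23, 0–2 24] → take 0–3 (15); add 3.
Step 2: frontier [0–4 21, 0–6 23, 0–2 24, 3–4 14] → take 3–4 (14); add 4.
Step 3: frontier [0–6 23, 0–2 24, 2–4 6, 4–5 23] → take 2–4 (6); add 2.
Step 4: frontier [0–6 23, 2–7 12, 1–2 20, 4–5 23] → take 2–7 (12); add 7.
Step 5: frontier [0–6 23, 1–2 20, 4–5 23, 6–7 9, 1–7 12, 5–7 12] → take 6–7 (9); add 6.
Step 6: frontier [1–2 20, 4–5 23, 5–6 1, 1–7 12, 5–7 12] → take 5–6 (1); add 5.
Step 7: frontier [1–2 20, 1–7 12] → take 1–7 (12); add 1.
The 4th edge added is 2–7.

2-7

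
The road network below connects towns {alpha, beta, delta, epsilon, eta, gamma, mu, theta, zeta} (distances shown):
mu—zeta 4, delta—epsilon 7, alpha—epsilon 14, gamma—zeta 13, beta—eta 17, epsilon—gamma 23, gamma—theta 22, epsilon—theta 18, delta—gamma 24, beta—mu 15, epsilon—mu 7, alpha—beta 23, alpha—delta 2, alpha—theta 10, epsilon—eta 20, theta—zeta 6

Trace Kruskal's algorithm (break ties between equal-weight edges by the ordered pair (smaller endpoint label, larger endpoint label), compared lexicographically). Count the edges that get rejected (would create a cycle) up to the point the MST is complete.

Kruskal's algorithm — process edges by increasing weight (ties by edge label):
alpha—delta (2): add — endpoints in different components.
mu—zeta (4): add — endpoints in different components.
theta—zeta (6): add — endpoints in different components.
delta—epsilon (7): add — endpoints in different components.
epsilon—mu (7): add — endpoints in different components.
alpha—theta (10): skip — alpha and theta already connected.
gamma—zeta (13): add — endpoints in different components.
alpha—epsilon (14): skip — alpha and epsilon already connected.
beta—mu (15): add — endpoints in different components.
beta—eta (17): add — endpoints in different components.
Edges rejected before the tree was complete: 2.

2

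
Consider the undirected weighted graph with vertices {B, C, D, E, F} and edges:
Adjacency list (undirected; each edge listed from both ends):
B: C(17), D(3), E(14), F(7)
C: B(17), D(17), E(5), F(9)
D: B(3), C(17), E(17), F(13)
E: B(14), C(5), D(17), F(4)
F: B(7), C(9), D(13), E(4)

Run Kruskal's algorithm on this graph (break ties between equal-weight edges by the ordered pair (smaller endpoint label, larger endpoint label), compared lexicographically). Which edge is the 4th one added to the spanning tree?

Kruskal's algorithm — process edges by increasing weight (ties by edge label):
B–D (3): add. Components now {B,D} {C} {E} {F}
E–F (4): add. Components now {B,D} {C} {E,F}
C–E (5): add. Components now {B,D} {C,E,F}
B–F (7): add. Components now {B,C,D,E,F}
The 4th edge added is B–F.

B-F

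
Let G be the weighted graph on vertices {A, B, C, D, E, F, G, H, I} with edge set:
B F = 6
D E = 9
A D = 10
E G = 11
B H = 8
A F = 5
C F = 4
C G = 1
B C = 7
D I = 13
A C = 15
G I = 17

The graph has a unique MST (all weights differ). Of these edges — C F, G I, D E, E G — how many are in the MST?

Sort edges by weight, then run Kruskal:
C G (1): add — endpoints in different components.
C F (4): add — endpoints in different components.
A F (5): add — endpoints in different components.
B F (6): add — endpoints in different components.
B C (7): skip — B and C already connected.
B H (8): add — endpoints in different components.
D E (9): add — endpoints in different components.
A D (10): add — endpoints in different components.
E G (11): skip — E and G already connected.
D I (13): add — endpoints in different components.
MST edge set: {C G, C F, A F, B F, B H, D E, A D, D I}.
Of the listed edges, {C F, D E} are in the MST → 2.

2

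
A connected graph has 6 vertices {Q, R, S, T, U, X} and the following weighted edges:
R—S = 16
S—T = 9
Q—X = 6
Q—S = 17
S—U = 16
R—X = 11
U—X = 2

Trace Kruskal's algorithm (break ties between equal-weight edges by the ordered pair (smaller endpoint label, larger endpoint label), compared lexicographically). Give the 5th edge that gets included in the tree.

Kruskal's algorithm — process edges by increasing weight (ties by edge label):
U—X (2): add. Components now {Q} {R} {U,X} {T} {S}
Q—X (6): add. Components now {Q,U,X} {R} {T} {S}
S—T (9): add. Components now {Q,U,X} {R} {S,T}
R—X (11): add. Components now {Q,R,U,X} {S,T}
R—S (16): add. Components now {Q,R,S,T,U,X}
The 5th edge added is R—S.

R-S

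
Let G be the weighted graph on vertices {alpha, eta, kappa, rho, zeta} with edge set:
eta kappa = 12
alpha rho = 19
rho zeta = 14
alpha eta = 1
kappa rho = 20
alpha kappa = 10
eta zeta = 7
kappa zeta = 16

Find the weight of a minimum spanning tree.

32

Prim, starting at rho.
Step 1: frontier [rho zeta 14, alpha rho 19, kappa rho 20] → take rho zeta (14); add zeta.
Step 2: frontier [alpha rho 19, kappa rho 20, eta zeta 7, kappa zeta 16] → take eta zeta (7); add eta.
Step 3: frontier [alpha eta 1, eta kappa 12, alpha rho 19, kappa rho 20, kappa zeta 16] → take alpha eta (1); add alpha.
Step 4: frontier [alpha kappa 10, eta kappa 12, kappa rho 20, kappa zeta 16] → take alpha kappa (10); add kappa.
MST edges: rho zeta, eta zeta, alpha eta, alpha kappa; total weight 14+7+1+10 = 32.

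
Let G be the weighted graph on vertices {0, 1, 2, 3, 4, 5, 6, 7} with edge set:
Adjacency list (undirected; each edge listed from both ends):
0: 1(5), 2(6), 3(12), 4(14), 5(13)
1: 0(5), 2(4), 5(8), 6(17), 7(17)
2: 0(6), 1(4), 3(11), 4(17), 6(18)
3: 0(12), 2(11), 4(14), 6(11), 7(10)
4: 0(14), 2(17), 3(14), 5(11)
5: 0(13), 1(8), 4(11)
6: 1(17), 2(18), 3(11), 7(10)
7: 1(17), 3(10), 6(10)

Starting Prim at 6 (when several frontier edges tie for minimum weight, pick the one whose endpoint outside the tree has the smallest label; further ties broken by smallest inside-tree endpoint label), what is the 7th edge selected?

4-5

Grow the tree from 6 using Prim:
Step 1: cheapest edge leaving the tree is 6 7 (10); add 7.
Step 2: cheapest edge leaving the tree is 3 7 (10); add 3.
Step 3: cheapest edge leaving the tree is 2 3 (11); add 2.
Step 4: cheapest edge leaving the tree is 1 2 (4); add 1.
Step 5: cheapest edge leaving the tree is 0 1 (5); add 0.
Step 6: cheapest edge leaving the tree is 1 5 (8); add 5.
Step 7: cheapest edge leaving the tree is 4 5 (11); add 4.
The 7th edge added is 4 5.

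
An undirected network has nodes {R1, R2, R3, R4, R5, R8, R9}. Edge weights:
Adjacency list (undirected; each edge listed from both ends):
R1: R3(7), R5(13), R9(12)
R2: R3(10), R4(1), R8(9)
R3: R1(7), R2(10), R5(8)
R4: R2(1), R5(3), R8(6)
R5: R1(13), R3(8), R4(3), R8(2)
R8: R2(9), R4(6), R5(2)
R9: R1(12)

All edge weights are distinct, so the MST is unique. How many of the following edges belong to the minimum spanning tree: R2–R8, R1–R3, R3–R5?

Kruskal's algorithm — process edges by increasing weight (ties by edge label):
R2–R4 (1): add. Components now {R1} {R5} {R9} {R3} {R2,R4} {R8}
R5–R8 (2): add. Components now {R1} {R5,R8} {R9} {R3} {R2,R4}
R4–R5 (3): add. Components now {R1} {R2,R4,R5,R8} {R9} {R3}
R4–R8 (6): skip — R4 and R8 already connected.
R1–R3 (7): add. Components now {R1,R3} {R2,R4,R5,R8} {R9}
R3–R5 (8): add. Components now {R1,R2,R3,R4,R5,R8} {R9}
R2–R8 (9): skip — R2 and R8 already connected.
R2–R3 (10): skip — R3 and R2 already connected.
R1–R9 (12): add. Components now {R1,R2,R3,R4,R5,R8,R9}
MST edge set: {R2–R4, R5–R8, R4–R5, R1–R3, R3–R5, R1–R9}.
Of the listed edges, {R1–R3, R3–R5} are in the MST → 2.

2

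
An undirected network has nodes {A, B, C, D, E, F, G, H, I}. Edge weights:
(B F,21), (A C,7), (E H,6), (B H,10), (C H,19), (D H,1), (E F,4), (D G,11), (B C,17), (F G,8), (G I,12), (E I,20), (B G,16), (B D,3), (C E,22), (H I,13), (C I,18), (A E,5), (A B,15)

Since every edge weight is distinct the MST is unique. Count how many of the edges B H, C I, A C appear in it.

1

Sort edges by weight, then run Kruskal:
D H (1): add — endpoints in different components.
B D (3): add — endpoints in different components.
E F (4): add — endpoints in different components.
A E (5): add — endpoints in different components.
E H (6): add — endpoints in different components.
A C (7): add — endpoints in different components.
F G (8): add — endpoints in different components.
B H (10): skip — B and H already connected.
D G (11): skip — D and G already connected.
G I (12): add — endpoints in different components.
MST edge set: {D H, B D, E F, A E, E H, A C, F G, G I}.
Of the listed edges, {A C} are in the MST → 1.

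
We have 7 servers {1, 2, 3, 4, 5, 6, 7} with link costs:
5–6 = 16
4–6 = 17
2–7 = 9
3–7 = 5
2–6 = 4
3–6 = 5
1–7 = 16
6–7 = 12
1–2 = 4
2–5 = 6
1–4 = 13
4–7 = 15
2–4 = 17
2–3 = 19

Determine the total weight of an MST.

Kruskal: consider edges lightest-first.
1–2 (4): add — endpoints in different components.
2–6 (4): add — endpoints in different components.
3–6 (5): add — endpoints in different components.
3–7 (5): add — endpoints in different components.
2–5 (6): add — endpoints in different components.
2–7 (9): skip — 2 and 7 already connected.
6–7 (12): skip — 6 and 7 already connected.
1–4 (13): add — endpoints in different components.
MST edges: 1–2, 2–6, 3–6, 3–7, 2–5, 1–4; total weight 4+4+5+5+6+13 = 37.

37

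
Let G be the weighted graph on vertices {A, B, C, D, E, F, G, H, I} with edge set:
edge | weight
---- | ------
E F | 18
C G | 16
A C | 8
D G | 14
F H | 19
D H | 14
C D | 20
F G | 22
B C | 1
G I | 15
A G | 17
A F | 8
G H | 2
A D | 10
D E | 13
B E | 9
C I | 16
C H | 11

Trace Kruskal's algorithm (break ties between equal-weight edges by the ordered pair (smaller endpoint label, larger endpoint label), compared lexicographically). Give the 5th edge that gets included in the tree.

B-E

Kruskal: consider edges lightest-first.
B C (1): add — endpoints in different components.
G H (2): add — endpoints in different components.
A C (8): add — endpoints in different components.
A F (8): add — endpoints in different components.
B E (9): add — endpoints in different components.
A D (10): add — endpoints in different components.
C H (11): add — endpoints in different components.
D E (13): skip — D and E already connected.
D G (14): skip — D and G already connected.
D H (14): skip — D and H already connected.
G I (15): add — endpoints in different components.
The 5th edge added is B E.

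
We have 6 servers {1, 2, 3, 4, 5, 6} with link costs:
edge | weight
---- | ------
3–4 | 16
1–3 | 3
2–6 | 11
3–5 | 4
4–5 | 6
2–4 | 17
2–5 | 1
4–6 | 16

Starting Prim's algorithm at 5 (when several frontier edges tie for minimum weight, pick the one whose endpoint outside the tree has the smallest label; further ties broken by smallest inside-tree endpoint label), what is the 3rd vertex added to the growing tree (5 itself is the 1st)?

Prim, starting at 5.
Step 1: frontier [2–5 1, 3–5 4, 4–5 6] → take 2–5 (1); add 2.
Step 2: frontier [2–6 11, 2–4 17, 3–5 4, 4–5 6] → take 3–5 (4); add 3.
Step 3: frontier [2–6 11, 2–4 17, 1–3 3, 3–4 16, 4–5 6] → take 1–3 (3); add 1.
Step 4: frontier [2–6 11, 2–4 17, 3–4 16, 4–5 6] → take 4–5 (6); add 4.
Step 5: frontier [2–6 11, 4–6 16] → take 2–6 (11); add 6.
Vertex order: 5, 2, 3, 1, 4, 6. The 3rd vertex is 3.

3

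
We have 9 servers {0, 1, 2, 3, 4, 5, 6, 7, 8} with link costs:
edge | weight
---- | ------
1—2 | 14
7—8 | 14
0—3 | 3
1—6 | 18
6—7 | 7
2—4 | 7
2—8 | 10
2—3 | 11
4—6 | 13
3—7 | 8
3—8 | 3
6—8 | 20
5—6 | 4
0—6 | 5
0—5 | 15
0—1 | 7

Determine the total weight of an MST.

Prim, starting at 1.
Step 1: cheapest edge leaving the tree is 0—1 (7); add 0.
Step 2: cheapest edge leaving the tree is 0—3 (3); add 3.
Step 3: cheapest edge leaving the tree is 3—8 (3); add 8.
Step 4: cheapest edge leaving the tree is 0—6 (5); add 6.
Step 5: cheapest edge leaving the tree is 5—6 (4); add 5.
Step 6: cheapest edge leaving the tree is 6—7 (7); add 7.
Step 7: cheapest edge leaving the tree is 2—8 (10); add 2.
Step 8: cheapest edge leaving the tree is 2—4 (7); add 4.
MST edges: 0—1, 0—3, 3—8, 0—6, 5—6, 6—7, 2—8, 2—4; total weight 7+3+3+5+4+7+10+7 = 46.

46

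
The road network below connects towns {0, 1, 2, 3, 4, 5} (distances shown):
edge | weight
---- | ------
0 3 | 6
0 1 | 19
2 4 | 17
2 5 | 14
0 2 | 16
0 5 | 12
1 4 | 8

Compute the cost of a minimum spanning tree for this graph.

57

Prim's algorithm from 2:
Step 1: frontier [2 5 14, 0 2 16, 2 4 17] → take 2 5 (14); add 5.
Step 2: frontier [0 2 16, 2 4 17, 0 5 12] → take 0 5 (12); add 0.
Step 3: frontier [0 3 6, 0 1 19, 2 4 17] → take 0 3 (6); add 3.
Step 4: frontier [0 1 19, 2 4 17] → take 2 4 (17); add 4.
Step 5: frontier [0 1 19, 1 4 8] → take 1 4 (8); add 1.
MST edges: 2 5, 0 5, 0 3, 2 4, 1 4; total weight 14+12+6+17+8 = 57.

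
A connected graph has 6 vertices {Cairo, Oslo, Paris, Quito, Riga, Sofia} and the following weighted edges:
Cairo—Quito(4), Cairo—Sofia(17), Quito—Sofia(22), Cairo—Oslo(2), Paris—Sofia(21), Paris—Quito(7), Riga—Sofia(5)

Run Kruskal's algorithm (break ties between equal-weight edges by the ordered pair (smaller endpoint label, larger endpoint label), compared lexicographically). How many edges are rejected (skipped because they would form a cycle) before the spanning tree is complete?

0

Kruskal's algorithm — process edges by increasing weight (ties by edge label):
Cairo—Oslo (2): add. Components now {Cairo,Oslo} {Quito} {Paris} {Riga} {Sofia}
Cairo—Quito (4): add. Components now {Cairo,Oslo,Quito} {Paris} {Riga} {Sofia}
Riga—Sofia (5): add. Components now {Cairo,Oslo,Quito} {Paris} {Riga,Sofia}
Paris—Quito (7): add. Components now {Cairo,Oslo,Paris,Quito} {Riga,Sofia}
Cairo—Sofia (17): add. Components now {Cairo,Oslo,Paris,Quito,Riga,Sofia}
Edges rejected before the tree was complete: 0.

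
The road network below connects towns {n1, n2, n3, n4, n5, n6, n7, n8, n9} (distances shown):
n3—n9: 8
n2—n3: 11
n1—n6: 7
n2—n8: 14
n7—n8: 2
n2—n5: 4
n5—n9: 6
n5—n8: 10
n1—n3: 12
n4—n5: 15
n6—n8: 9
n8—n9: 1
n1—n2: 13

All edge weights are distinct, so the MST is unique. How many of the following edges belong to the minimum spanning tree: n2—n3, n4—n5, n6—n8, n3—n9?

3

Sort edges by weight, then run Kruskal:
n8—n9 (1): add — endpoints in different components.
n7—n8 (2): add — endpoints in different components.
n2—n5 (4): add — endpoints in different components.
n5—n9 (6): add — endpoints in different components.
n1—n6 (7): add — endpoints in different components.
n3—n9 (8): add — endpoints in different components.
n6—n8 (9): add — endpoints in different components.
n5—n8 (10): skip — n5 and n8 already connected.
n2—n3 (11): skip — n3 and n2 already connected.
n1—n3 (12): skip — n1 and n3 already connected.
n1—n2 (13): skip — n1 and n2 already connected.
n2—n8 (14): skip — n8 and n2 already connected.
n4—n5 (15): add — endpoints in different components.
MST edge set: {n8—n9, n7—n8, n2—n5, n5—n9, n1—n6, n3—n9, n6—n8, n4—n5}.
Of the listed edges, {n4—n5, n6—n8, n3—n9} are in the MST → 3.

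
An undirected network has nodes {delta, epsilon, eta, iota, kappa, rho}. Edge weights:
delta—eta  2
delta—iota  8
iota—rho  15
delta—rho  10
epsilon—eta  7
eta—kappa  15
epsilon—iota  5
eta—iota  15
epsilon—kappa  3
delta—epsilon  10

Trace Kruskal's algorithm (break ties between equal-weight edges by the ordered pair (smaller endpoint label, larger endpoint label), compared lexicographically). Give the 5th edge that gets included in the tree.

Sort edges by weight, then run Kruskal:
delta—eta (2): add — endpoints in different components.
epsilon—kappa (3): add — endpoints in different components.
epsilon—iota (5): add — endpoints in different components.
epsilon—eta (7): add — endpoints in different components.
delta—iota (8): skip — delta and iota already connected.
delta—epsilon (10): skip — delta and epsilon already connected.
delta—rho (10): add — endpoints in different components.
The 5th edge added is delta—rho.

delta-rho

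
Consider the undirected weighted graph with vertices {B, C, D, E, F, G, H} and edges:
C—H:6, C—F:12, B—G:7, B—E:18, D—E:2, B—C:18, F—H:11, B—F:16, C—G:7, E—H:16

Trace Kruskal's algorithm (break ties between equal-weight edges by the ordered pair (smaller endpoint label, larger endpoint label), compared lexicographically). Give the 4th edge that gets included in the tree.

Sort edges by weight, then run Kruskal:
D—E (2): add — endpoints in different components.
C—H (6): add — endpoints in different components.
B—G (7): add — endpoints in different components.
C—G (7): add — endpoints in different components.
F—H (11): add — endpoints in different components.
C—F (12): skip — C and F already connected.
B—F (16): skip — B and F already connected.
E—H (16): add — endpoints in different components.
The 4th edge added is C—G.

C-G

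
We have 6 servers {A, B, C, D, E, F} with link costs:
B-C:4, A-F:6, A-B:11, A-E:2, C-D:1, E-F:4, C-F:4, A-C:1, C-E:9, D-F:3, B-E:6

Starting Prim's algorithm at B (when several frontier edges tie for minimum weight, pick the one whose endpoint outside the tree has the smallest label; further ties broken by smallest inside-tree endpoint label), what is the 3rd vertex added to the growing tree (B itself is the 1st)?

Prim, starting at B.
Step 1: frontier [B-C 4, B-E 6, A-B 11] → take B-C (4); add C.
Step 2: frontier [B-E 6, A-B 11, A-C 1, C-D 1, C-F 4, C-E 9] → take A-C (1); add A.
Step 3: frontier [A-E 2, A-F 6, B-E 6, C-D 1, C-F 4, C-E 9] → take C-D (1); add D.
Step 4: frontier [A-E 2, A-F 6, B-E 6, C-F 4, C-E 9, D-F 3] → take A-E (2); add E.
Step 5: frontier [A-F 6, C-F 4, D-F 3, E-F 4] → take D-F (3); add F.
Vertex order: B, C, A, D, E, F. The 3rd vertex is A.

A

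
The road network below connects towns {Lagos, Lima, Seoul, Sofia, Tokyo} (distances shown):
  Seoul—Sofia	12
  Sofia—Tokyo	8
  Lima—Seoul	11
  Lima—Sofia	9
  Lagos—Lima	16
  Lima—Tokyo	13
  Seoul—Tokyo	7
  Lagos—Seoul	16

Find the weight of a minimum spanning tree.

40

Kruskal's algorithm — process edges by increasing weight (ties by edge label):
Seoul—Tokyo (7): add — endpoints in different components.
Sofia—Tokyo (8): add — endpoints in different components.
Lima—Sofia (9): add — endpoints in different components.
Lima—Seoul (11): skip — Lima and Seoul already connected.
Seoul—Sofia (12): skip — Sofia and Seoul already connected.
Lima—Tokyo (13): skip — Tokyo and Lima already connected.
Lagos—Lima (16): add — endpoints in different components.
MST edges: Seoul—Tokyo, Sofia—Tokyo, Lima—Sofia, Lagos—Lima; total weight 7+8+9+16 = 40.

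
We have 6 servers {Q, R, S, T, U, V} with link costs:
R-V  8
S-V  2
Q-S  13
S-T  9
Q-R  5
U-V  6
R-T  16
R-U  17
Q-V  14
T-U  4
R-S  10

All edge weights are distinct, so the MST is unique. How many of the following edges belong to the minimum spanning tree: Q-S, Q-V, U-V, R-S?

1

Kruskal: consider edges lightest-first.
S-V (2): add. Components now {Q} {S,V} {R} {U} {T}
T-U (4): add. Components now {Q} {S,V} {R} {T,U}
Q-R (5): add. Components now {Q,R} {S,V} {T,U}
U-V (6): add. Components now {Q,R} {S,T,U,V}
R-V (8): add. Components now {Q,R,S,T,U,V}
MST edge set: {S-V, T-U, Q-R, U-V, R-V}.
Of the listed edges, {U-V} are in the MST → 1.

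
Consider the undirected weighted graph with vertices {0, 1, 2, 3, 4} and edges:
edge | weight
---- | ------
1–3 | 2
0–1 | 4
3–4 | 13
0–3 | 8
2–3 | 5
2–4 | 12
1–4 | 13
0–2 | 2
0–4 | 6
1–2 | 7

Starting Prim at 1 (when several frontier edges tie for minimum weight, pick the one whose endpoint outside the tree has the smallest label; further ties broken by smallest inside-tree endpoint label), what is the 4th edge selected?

0-4

Prim's algorithm from 1:
Step 1: frontier [1–3 2, 0–1 4, 1–2 7, 1–4 13] → take 1–3 (2); add 3.
Step 2: frontier [0–1 4, 1–2 7, 1–4 13, 2–3 5, 0–3 8, 3–4 13] → take 0–1 (4); add 0.
Step 3: frontier [0–2 2, 0–4 6, 1–2 7, 1–4 13, 2–3 5, 3–4 13] → take 0–2 (2); add 2.
Step 4: frontier [0–4 6, 1–4 13, 2–4 12, 3–4 13] → take 0–4 (6); add 4.
The 4th edge added is 0–4.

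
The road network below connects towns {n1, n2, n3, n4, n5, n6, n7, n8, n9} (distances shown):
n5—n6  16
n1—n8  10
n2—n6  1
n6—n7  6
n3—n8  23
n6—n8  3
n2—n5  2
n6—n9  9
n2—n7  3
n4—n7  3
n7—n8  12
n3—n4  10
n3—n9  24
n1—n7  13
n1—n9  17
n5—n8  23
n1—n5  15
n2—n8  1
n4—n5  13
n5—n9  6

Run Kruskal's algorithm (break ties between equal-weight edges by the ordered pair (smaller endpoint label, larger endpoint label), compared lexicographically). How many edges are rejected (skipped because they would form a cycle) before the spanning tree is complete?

3

Kruskal's algorithm — process edges by increasing weight (ties by edge label):
n2—n6 (1): add — endpoints in different components.
n2—n8 (1): add — endpoints in different components.
n2—n5 (2): add — endpoints in different components.
n2—n7 (3): add — endpoints in different components.
n4—n7 (3): add — endpoints in different components.
n6—n8 (3): skip — n8 and n6 already connected.
n5—n9 (6): add — endpoints in different components.
n6—n7 (6): skip — n7 and n6 already connected.
n6—n9 (9): skip — n9 and n6 already connected.
n1—n8 (10): add — endpoints in different components.
n3—n4 (10): add — endpoints in different components.
Edges rejected before the tree was complete: 3.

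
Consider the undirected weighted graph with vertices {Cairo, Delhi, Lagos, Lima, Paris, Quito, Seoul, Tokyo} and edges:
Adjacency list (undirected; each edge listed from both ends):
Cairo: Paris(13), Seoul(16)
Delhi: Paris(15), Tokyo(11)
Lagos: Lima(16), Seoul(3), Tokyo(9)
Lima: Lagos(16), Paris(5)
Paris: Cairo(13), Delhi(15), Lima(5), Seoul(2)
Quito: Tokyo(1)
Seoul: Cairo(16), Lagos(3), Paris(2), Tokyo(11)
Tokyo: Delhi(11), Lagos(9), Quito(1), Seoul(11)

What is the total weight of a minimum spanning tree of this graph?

44

Grow the tree from Lagos using Prim:
Step 1: cheapest edge leaving the tree is Lagos Seoul (3); add Seoul.
Step 2: cheapest edge leaving the tree is Paris Seoul (2); add Paris.
Step 3: cheapest edge leaving the tree is Lima Paris (5); add Lima.
Step 4: cheapest edge leaving the tree is Lagos Tokyo (9); add Tokyo.
Step 5: cheapest edge leaving the tree is Quito Tokyo (1); add Quito.
Step 6: cheapest edge leaving the tree is Delhi Tokyo (11); add Delhi.
Step 7: cheapest edge leaving the tree is Cairo Paris (13); add Cairo.
MST edges: Lagos Seoul, Paris Seoul, Lima Paris, Lagos Tokyo, Quito Tokyo, Delhi Tokyo, Cairo Paris; total weight 3+2+5+9+1+11+13 = 44.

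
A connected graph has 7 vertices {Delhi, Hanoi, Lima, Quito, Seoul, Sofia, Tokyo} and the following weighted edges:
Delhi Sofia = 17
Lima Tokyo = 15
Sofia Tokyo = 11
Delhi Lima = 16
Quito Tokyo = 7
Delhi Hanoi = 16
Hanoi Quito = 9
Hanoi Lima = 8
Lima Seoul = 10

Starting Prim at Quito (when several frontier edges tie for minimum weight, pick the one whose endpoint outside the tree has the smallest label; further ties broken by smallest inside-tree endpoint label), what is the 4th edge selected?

Lima-Seoul

Prim, starting at Quito.
Step 1: cheapest edge leaving the tree is Quito Tokyo (7); add Tokyo.
Step 2: cheapest edge leaving the tree is Hanoi Quito (9); add Hanoi.
Step 3: cheapest edge leaving the tree is Hanoi Lima (8); add Lima.
Step 4: cheapest edge leaving the tree is Lima Seoul (10); add Seoul.
Step 5: cheapest edge leaving the tree is Sofia Tokyo (11); add Sofia.
Step 6: cheapest edge leaving the tree is Delhi Hanoi (16); add Delhi.
The 4th edge added is Lima Seoul.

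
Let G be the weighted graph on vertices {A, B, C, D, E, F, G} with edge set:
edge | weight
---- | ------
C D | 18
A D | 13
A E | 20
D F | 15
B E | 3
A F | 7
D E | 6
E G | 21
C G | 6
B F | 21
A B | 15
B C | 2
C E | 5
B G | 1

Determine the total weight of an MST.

Grow the tree from G using Prim:
Step 1: frontier [B G 1, C G 6, E G 21] → take B G (1); add B.
Step 2: frontier [B C 2, B E 3, A B 15, B F 21, C G 6, E G 21] → take B C (2); add C.
Step 3: frontier [B E 3, A B 15, B F 21, C E 5, C D 18, E G 21] → take B E (3); add E.
Step 4: frontier [A B 15, B F 21, C D 18, D E 6, A E 20] → take D E (6); add D.
Step 5: frontier [A B 15, B F 21, A D 13, D F 15, A E 20] → take A D (13); add A.
Step 6: frontier [A F 7, B F 21, D F 15] → take A F (7); add F.
MST edges: B G, B C, B E, D E, A D, A F; total weight 1+2+3+6+13+7 = 32.

32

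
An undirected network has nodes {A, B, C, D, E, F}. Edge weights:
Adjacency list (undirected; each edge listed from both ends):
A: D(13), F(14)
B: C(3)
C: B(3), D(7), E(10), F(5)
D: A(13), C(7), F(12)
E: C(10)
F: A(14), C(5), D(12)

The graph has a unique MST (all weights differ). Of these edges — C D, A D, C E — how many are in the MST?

Sort edges by weight, then run Kruskal:
B C (3): add. Components now {A} {B,C} {D} {E} {F}
C F (5): add. Components now {A} {B,C,F} {D} {E}
C D (7): add. Components now {A} {B,C,D,F} {E}
C E (10): add. Components now {A} {B,C,D,E,F}
D F (12): skip — D and F already connected.
A D (13): add. Components now {A,B,C,D,E,F}
MST edge set: {B C, C F, C D, C E, A D}.
Of the listed edges, {C D, A D, C E} are in the MST → 3.

3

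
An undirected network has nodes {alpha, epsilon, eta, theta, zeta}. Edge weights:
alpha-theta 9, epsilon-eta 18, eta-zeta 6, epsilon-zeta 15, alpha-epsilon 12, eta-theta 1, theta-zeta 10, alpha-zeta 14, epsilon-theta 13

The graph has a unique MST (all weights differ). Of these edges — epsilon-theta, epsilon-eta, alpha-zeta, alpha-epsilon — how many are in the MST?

Kruskal's algorithm — process edges by increasing weight (ties by edge label):
eta-theta (1): add — endpoints in different components.
eta-zeta (6): add — endpoints in different components.
alpha-theta (9): add — endpoints in different components.
theta-zeta (10): skip — zeta and theta already connected.
alpha-epsilon (12): add — endpoints in different components.
MST edge set: {eta-theta, eta-zeta, alpha-theta, alpha-epsilon}.
Of the listed edges, {alpha-epsilon} are in the MST → 1.

1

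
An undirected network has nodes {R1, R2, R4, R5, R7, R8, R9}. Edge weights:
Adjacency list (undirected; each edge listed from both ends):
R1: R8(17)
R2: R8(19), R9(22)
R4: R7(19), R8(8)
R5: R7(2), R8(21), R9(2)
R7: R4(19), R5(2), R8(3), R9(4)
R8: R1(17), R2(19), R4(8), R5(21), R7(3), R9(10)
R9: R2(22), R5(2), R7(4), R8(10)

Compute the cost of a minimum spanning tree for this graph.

Prim, starting at R7.
Step 1: cheapest edge leaving the tree is R5—R7 (2); add R5.
Step 2: cheapest edge leaving the tree is R5—R9 (2); add R9.
Step 3: cheapest edge leaving the tree is R7—R8 (3); add R8.
Step 4: cheapest edge leaving the tree is R4—R8 (8); add R4.
Step 5: cheapest edge leaving the tree is R1—R8 (17); add R1.
Step 6: cheapest edge leaving the tree is R2—R8 (19); add R2.
MST edges: R5—R7, R5—R9, R7—R8, R4—R8, R1—R8, R2—R8; total weight 2+2+3+8+17+19 = 51.

51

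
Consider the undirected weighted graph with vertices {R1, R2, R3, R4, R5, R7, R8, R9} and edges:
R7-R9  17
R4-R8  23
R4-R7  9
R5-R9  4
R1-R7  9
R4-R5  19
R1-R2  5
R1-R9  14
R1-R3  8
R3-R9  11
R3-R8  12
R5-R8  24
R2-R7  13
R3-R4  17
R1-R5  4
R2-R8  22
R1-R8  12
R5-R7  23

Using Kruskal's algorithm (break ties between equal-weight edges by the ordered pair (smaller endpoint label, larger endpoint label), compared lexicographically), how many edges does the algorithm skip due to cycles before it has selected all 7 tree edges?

Sort edges by weight, then run Kruskal:
R1-R5 (4): add — endpoints in different components.
R5-R9 (4): add — endpoints in different components.
R1-R2 (5): add — endpoints in different components.
R1-R3 (8): add — endpoints in different components.
R1-R7 (9): add — endpoints in different components.
R4-R7 (9): add — endpoints in different components.
R3-R9 (11): skip — R3 and R9 already connected.
R1-R8 (12): add — endpoints in different components.
Edges rejected before the tree was complete: 1.

1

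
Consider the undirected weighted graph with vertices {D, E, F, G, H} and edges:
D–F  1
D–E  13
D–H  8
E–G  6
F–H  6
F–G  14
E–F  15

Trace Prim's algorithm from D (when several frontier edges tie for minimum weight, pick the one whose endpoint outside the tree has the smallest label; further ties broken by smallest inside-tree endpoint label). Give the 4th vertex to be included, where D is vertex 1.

E

Prim's algorithm from D:
Step 1: cheapest edge leaving the tree is D–F (1); add F.
Step 2: cheapest edge leaving the tree is F–H (6); add H.
Step 3: cheapest edge leaving the tree is D–E (13); add E.
Step 4: cheapest edge leaving the tree is E–G (6); add G.
Vertex order: D, F, H, E, G. The 4th vertex is E.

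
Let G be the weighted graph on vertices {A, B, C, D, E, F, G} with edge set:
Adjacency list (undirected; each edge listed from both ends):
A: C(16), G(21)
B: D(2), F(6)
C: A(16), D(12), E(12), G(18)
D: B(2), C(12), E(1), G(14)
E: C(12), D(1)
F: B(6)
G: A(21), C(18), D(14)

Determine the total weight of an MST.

51

Grow the tree from C using Prim:
Step 1: frontier [C—D 12, C—E 12, A—C 16, C—G 18] → take C—D (12); add D.
Step 2: frontier [C—E 12, A—C 16, C—G 18, D—E 1, B—D 2, D—G 14] → take D—E (1); add E.
Step 3: frontier [A—C 16, C—G 18, B—D 2, D—G 14] → take B—D (2); add B.
Step 4: frontier [B—F 6, A—C 16, C—G 18, D—G 14] → take B—F (6); add F.
Step 5: frontier [A—C 16, C—G 18, D—G 14] → take D—G (14); add G.
Step 6: frontier [A—C 16, A—G 21] → take A—C (16); add A.
MST edges: C—D, D—E, B—D, B—F, D—G, A—C; total weight 12+1+2+6+14+16 = 51.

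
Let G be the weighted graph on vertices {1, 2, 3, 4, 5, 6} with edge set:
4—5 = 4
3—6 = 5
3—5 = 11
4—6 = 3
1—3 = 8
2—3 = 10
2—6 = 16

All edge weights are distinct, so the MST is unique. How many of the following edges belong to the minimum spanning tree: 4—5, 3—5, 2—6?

1

Kruskal: consider edges lightest-first.
4—6 (3): add. Components now {1} {2} {3} {4,6} {5}
4—5 (4): add. Components now {1} {2} {3} {4,5,6}
3—6 (5): add. Components now {1} {2} {3,4,5,6}
1—3 (8): add. Components now {1,3,4,5,6} {2}
2—3 (10): add. Components now {1,2,3,4,5,6}
MST edge set: {4—6, 4—5, 3—6, 1—3, 2—3}.
Of the listed edges, {4—5} are in the MST → 1.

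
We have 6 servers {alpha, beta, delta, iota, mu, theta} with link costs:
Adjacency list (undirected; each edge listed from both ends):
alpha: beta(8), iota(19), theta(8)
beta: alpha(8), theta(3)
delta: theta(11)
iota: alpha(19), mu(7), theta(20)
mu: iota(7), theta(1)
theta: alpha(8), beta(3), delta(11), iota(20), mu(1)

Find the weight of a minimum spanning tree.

30

Prim, starting at delta.
Step 1: frontier [delta–theta 11] → take delta–theta (11); add theta.
Step 2: frontier [mu–theta 1, beta–theta 3, alpha–theta 8, iota–theta 20] → take mu–theta (1); add mu.
Step 3: frontier [iota–mu 7, beta–theta 3, alpha–theta 8, iota–theta 20] → take beta–theta (3); add beta.
Step 4: frontier [alpha–beta 8, iota–mu 7, alpha–theta 8, iota–theta 20] → take iota–mu (7); add iota.
Step 5: frontier [alpha–beta 8, alpha–iota 19, alpha–theta 8] → take alpha–beta (8); add alpha.
MST edges: delta–theta, mu–theta, beta–theta, iota–mu, alpha–beta; total weight 11+1+3+7+8 = 30.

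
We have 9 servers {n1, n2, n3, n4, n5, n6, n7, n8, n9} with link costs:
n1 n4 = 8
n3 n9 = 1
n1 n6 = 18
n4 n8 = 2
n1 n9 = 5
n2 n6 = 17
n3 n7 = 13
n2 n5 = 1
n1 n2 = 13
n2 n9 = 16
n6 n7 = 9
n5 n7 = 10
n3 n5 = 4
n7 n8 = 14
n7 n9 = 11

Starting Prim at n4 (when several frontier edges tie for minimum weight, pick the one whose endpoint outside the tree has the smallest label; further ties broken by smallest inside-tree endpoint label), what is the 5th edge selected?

Grow the tree from n4 using Prim:
Step 1: cheapest edge leaving the tree is n4 n8 (2); add n8.
Step 2: cheapest edge leaving the tree is n1 n4 (8); add n1.
Step 3: cheapest edge leaving the tree is n1 n9 (5); add n9.
Step 4: cheapest edge leaving the tree is n3 n9 (1); add n3.
Step 5: cheapest edge leaving the tree is n3 n5 (4); add n5.
Step 6: cheapest edge leaving the tree is n2 n5 (1); add n2.
Step 7: cheapest edge leaving the tree is n5 n7 (10); add n7.
Step 8: cheapest edge leaving the tree is n6 n7 (9); add n6.
The 5th edge added is n3 n5.

n3-n5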